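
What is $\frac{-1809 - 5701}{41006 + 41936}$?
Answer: $- \frac{3755}{41471} \approx -0.090545$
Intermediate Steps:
$\frac{-1809 - 5701}{41006 + 41936} = \frac{-1809 + \left(-9589 + 3888\right)}{82942} = \left(-1809 - 5701\right) \frac{1}{82942} = \left(-7510\right) \frac{1}{82942} = - \frac{3755}{41471}$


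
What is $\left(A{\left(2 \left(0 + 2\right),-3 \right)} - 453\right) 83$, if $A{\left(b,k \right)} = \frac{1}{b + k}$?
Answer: $-37516$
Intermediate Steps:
$\left(A{\left(2 \left(0 + 2\right),-3 \right)} - 453\right) 83 = \left(\frac{1}{2 \left(0 + 2\right) - 3} - 453\right) 83 = \left(\frac{1}{2 \cdot 2 - 3} - 453\right) 83 = \left(\frac{1}{4 - 3} - 453\right) 83 = \left(1^{-1} - 453\right) 83 = \left(1 - 453\right) 83 = \left(-452\right) 83 = -37516$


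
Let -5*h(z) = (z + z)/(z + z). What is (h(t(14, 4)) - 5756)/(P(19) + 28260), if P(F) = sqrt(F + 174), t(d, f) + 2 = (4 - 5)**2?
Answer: -162670212/798627407 + 28781*sqrt(193)/3993137035 ≈ -0.20359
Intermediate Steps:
t(d, f) = -1 (t(d, f) = -2 + (4 - 5)**2 = -2 + (-1)**2 = -2 + 1 = -1)
P(F) = sqrt(174 + F)
h(z) = -1/5 (h(z) = -(z + z)/(5*(z + z)) = -2*z/(5*(2*z)) = -2*z*1/(2*z)/5 = -1/5*1 = -1/5)
(h(t(14, 4)) - 5756)/(P(19) + 28260) = (-1/5 - 5756)/(sqrt(174 + 19) + 28260) = -28781/(5*(sqrt(193) + 28260)) = -28781/(5*(28260 + sqrt(193)))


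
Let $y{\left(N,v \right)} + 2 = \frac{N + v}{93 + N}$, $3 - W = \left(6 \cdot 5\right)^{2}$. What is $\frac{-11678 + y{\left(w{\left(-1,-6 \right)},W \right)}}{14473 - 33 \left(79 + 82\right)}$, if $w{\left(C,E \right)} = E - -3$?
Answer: $- \frac{1169}{916} \approx -1.2762$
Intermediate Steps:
$w{\left(C,E \right)} = 3 + E$ ($w{\left(C,E \right)} = E + 3 = 3 + E$)
$W = -897$ ($W = 3 - \left(6 \cdot 5\right)^{2} = 3 - 30^{2} = 3 - 900 = -897$)
$y{\left(N,v \right)} = -2 + \frac{N + v}{93 + N}$
$\frac{-11678 + y{\left(w{\left(-1,-6 \right)},W \right)}}{14473 - 33 \left(79 + 82\right)} = \frac{-11678 + \frac{-186 - 897 - \left(3 - 6\right)}{93 + \left(3 - 6\right)}}{14473 - 33 \left(79 + 82\right)} = \frac{-11678 + \frac{-186 - 897 - -3}{93 - 3}}{14473 - 5313} = \frac{-11678 + \frac{-186 - 897 + 3}{90}}{14473 - 5313} = \frac{-11678 + \frac{1}{90} \left(-1080\right)}{9160} = \left(-11678 - 12\right) \frac{1}{9160} = \left(-11690\right) \frac{1}{9160} = - \frac{1169}{916}$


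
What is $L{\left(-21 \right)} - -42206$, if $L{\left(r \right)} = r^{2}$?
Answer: $42647$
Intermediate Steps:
$L{\left(-21 \right)} - -42206 = \left(-21\right)^{2} - -42206 = 441 + 42206 = 42647$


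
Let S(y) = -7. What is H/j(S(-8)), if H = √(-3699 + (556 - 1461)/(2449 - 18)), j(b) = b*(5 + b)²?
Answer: -I*√21862405994/68068 ≈ -2.1722*I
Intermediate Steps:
H = I*√21862405994/2431 (H = √(-3699 - 905/2431) = √(-8993174/2431) = I*√21862405994/2431 ≈ 60.822*I)
H/j(S(-8)) = (I*√21862405994/2431)/((-7*(5 - 7)²)) = (I*√21862405994/2431)/((-7*(-2)²)) = (I*√21862405994/2431)/((-7*4)) = (I*√21862405994/2431)/(-28) = (I*√21862405994/2431)*(-1/28) = -I*√21862405994/68068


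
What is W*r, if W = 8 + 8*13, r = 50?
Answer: 5600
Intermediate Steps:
W = 112 (W = 8 + 104 = 112)
W*r = 112*50 = 5600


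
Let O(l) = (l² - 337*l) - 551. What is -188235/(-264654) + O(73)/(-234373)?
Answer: 5484826433/6891972438 ≈ 0.79583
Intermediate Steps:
O(l) = -551 + l² - 337*l
-188235/(-264654) + O(73)/(-234373) = -188235/(-264654) + (-551 + 73² - 337*73)/(-234373) = -188235*(-1/264654) + (-551 + 5329 - 24601)*(-1/234373) = 20915/29406 - 19823*(-1/234373) = 20915/29406 + 19823/234373 = 5484826433/6891972438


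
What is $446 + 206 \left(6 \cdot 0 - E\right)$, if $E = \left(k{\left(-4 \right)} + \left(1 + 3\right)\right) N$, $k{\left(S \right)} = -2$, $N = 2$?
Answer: $-378$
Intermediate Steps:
$E = 4$ ($E = \left(-2 + \left(1 + 3\right)\right) 2 = \left(-2 + 4\right) 2 = 2 \cdot 2 = 4$)
$446 + 206 \left(6 \cdot 0 - E\right) = 446 + 206 \left(6 \cdot 0 - 4\right) = 446 + 206 \left(0 - 4\right) = 446 + 206 \left(-4\right) = 446 - 824 = -378$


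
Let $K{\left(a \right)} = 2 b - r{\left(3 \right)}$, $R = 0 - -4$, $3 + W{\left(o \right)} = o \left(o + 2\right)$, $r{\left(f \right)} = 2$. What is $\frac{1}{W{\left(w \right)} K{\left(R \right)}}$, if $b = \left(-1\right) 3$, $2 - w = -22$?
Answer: $- \frac{1}{4968} \approx -0.00020129$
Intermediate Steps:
$w = 24$ ($w = 2 - -22 = 2 + 22 = 24$)
$W{\left(o \right)} = -3 + o \left(2 + o\right)$ ($W{\left(o \right)} = -3 + o \left(o + 2\right) = -3 + o \left(2 + o\right)$)
$R = 4$ ($R = 0 + 4 = 4$)
$b = -3$
$K{\left(a \right)} = -8$ ($K{\left(a \right)} = 2 \left(-3\right) - 2 = -6 - 2 = -8$)
$\frac{1}{W{\left(w \right)} K{\left(R \right)}} = \frac{1}{\left(-3 + 24^{2} + 2 \cdot 24\right) \left(-8\right)} = \frac{1}{\left(-3 + 576 + 48\right) \left(-8\right)} = \frac{1}{621 \left(-8\right)} = \frac{1}{-4968} = - \frac{1}{4968}$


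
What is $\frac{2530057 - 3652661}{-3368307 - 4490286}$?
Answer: $\frac{1122604}{7858593} \approx 0.14285$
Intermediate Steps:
$\frac{2530057 - 3652661}{-3368307 - 4490286} = - \frac{1122604}{-7858593} = \left(-1122604\right) \left(- \frac{1}{7858593}\right) = \frac{1122604}{7858593}$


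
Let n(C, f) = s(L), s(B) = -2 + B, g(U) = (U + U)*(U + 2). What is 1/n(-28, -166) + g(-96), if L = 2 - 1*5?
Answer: 90239/5 ≈ 18048.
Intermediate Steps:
L = -3 (L = 2 - 5 = -3)
g(U) = 2*U*(2 + U) (g(U) = (2*U)*(2 + U) = 2*U*(2 + U))
n(C, f) = -5 (n(C, f) = -2 - 3 = -5)
1/n(-28, -166) + g(-96) = 1/(-5) + 2*(-96)*(2 - 96) = -1/5 + 2*(-96)*(-94) = -1/5 + 18048 = 90239/5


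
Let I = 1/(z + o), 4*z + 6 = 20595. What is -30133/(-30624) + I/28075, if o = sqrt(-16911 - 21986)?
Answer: 359144964398470319/364997023612082400 - 16*I*sqrt(38897)/11918659339475 ≈ 0.98397 - 2.6476e-10*I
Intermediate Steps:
o = I*sqrt(38897) (o = sqrt(-38897) = I*sqrt(38897) ≈ 197.22*I)
z = 20589/4 (z = -3/2 + (1/4)*20595 = -3/2 + 20595/4 = 20589/4 ≈ 5147.3)
I = 1/(20589/4 + I*sqrt(38897)) ≈ 0.00019399 - 7.4331e-6*I
-30133/(-30624) + I/28075 = -30133/(-30624) + (82356/424529273 - 16*I*sqrt(38897)/424529273)/28075 = -30133*(-1/30624) + (82356/424529273 - 16*I*sqrt(38897)/424529273)*(1/28075) = 30133/30624 + (82356/11918659339475 - 16*I*sqrt(38897)/11918659339475) = 359144964398470319/364997023612082400 - 16*I*sqrt(38897)/11918659339475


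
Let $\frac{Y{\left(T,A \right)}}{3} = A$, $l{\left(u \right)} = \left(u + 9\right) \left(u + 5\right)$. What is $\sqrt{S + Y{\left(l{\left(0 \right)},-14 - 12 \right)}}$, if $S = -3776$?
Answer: $i \sqrt{3854} \approx 62.081 i$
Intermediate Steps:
$l{\left(u \right)} = \left(5 + u\right) \left(9 + u\right)$ ($l{\left(u \right)} = \left(9 + u\right) \left(5 + u\right) = \left(5 + u\right) \left(9 + u\right)$)
$Y{\left(T,A \right)} = 3 A$
$\sqrt{S + Y{\left(l{\left(0 \right)},-14 - 12 \right)}} = \sqrt{-3776 + 3 \left(-14 - 12\right)} = \sqrt{-3776 + 3 \left(-26\right)} = \sqrt{-3776 - 78} = \sqrt{-3854} = i \sqrt{3854}$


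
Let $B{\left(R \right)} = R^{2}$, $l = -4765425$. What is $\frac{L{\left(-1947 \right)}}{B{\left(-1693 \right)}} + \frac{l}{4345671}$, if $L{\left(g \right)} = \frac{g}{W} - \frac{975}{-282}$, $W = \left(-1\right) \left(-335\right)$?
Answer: $- \frac{143372971480221401}{130744119909302570} \approx -1.0966$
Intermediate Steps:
$W = 335$
$L{\left(g \right)} = \frac{325}{94} + \frac{g}{335}$ ($L{\left(g \right)} = \frac{g}{335} - \frac{975}{-282} = g \frac{1}{335} - - \frac{325}{94} = \frac{g}{335} + \frac{325}{94} = \frac{325}{94} + \frac{g}{335}$)
$\frac{L{\left(-1947 \right)}}{B{\left(-1693 \right)}} + \frac{l}{4345671} = \frac{\frac{325}{94} + \frac{1}{335} \left(-1947\right)}{\left(-1693\right)^{2}} - \frac{4765425}{4345671} = \frac{\frac{325}{94} - \frac{1947}{335}}{2866249} - \frac{1588475}{1448557} = \left(- \frac{74143}{31490}\right) \frac{1}{2866249} - \frac{1588475}{1448557} = - \frac{74143}{90258181010} - \frac{1588475}{1448557} = - \frac{143372971480221401}{130744119909302570}$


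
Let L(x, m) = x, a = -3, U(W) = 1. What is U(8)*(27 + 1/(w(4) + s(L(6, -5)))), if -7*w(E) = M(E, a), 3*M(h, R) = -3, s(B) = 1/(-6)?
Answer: -15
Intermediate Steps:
s(B) = -⅙ (s(B) = 1*(-⅙) = -⅙)
M(h, R) = -1 (M(h, R) = (⅓)*(-3) = -1)
w(E) = ⅐ (w(E) = -⅐*(-1) = ⅐)
U(8)*(27 + 1/(w(4) + s(L(6, -5)))) = 1*(27 + 1/(⅐ - ⅙)) = 1*(27 + 1/(-1/42)) = 1*(27 - 42) = 1*(-15) = -15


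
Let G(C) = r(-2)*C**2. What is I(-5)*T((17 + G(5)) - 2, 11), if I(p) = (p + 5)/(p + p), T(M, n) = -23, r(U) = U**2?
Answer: 0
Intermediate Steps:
G(C) = 4*C**2 (G(C) = (-2)**2*C**2 = 4*C**2)
I(p) = (5 + p)/(2*p) (I(p) = (5 + p)/((2*p)) = (5 + p)*(1/(2*p)) = (5 + p)/(2*p))
I(-5)*T((17 + G(5)) - 2, 11) = ((1/2)*(5 - 5)/(-5))*(-23) = ((1/2)*(-1/5)*0)*(-23) = 0*(-23) = 0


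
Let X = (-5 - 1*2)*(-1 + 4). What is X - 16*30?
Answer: -501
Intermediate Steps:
X = -21 (X = (-5 - 2)*3 = -7*3 = -21)
X - 16*30 = -21 - 16*30 = -21 - 480 = -501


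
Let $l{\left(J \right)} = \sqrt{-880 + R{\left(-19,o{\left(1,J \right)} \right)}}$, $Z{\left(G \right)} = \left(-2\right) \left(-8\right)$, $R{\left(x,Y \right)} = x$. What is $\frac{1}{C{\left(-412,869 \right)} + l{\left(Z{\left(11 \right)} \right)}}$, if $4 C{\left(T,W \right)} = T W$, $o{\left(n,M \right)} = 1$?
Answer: $- \frac{89507}{8011503948} - \frac{i \sqrt{899}}{8011503948} \approx -1.1172 \cdot 10^{-5} - 3.7425 \cdot 10^{-9} i$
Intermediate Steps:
$Z{\left(G \right)} = 16$
$C{\left(T,W \right)} = \frac{T W}{4}$
$l{\left(J \right)} = i \sqrt{899}$ ($l{\left(J \right)} = \sqrt{-880 - 19} = \sqrt{-899} = i \sqrt{899}$)
$\frac{1}{C{\left(-412,869 \right)} + l{\left(Z{\left(11 \right)} \right)}} = \frac{1}{\frac{1}{4} \left(-412\right) 869 + i \sqrt{899}} = \frac{1}{-89507 + i \sqrt{899}}$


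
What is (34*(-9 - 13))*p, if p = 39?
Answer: -29172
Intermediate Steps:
(34*(-9 - 13))*p = (34*(-9 - 13))*39 = (34*(-22))*39 = -748*39 = -29172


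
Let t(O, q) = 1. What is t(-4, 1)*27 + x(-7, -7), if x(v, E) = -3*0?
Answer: 27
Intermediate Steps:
x(v, E) = 0
t(-4, 1)*27 + x(-7, -7) = 1*27 + 0 = 27 + 0 = 27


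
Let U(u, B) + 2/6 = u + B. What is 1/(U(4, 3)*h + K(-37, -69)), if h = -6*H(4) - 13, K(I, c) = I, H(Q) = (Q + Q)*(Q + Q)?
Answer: -3/8051 ≈ -0.00037262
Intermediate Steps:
H(Q) = 4*Q² (H(Q) = (2*Q)*(2*Q) = 4*Q²)
U(u, B) = -⅓ + B + u (U(u, B) = -⅓ + (u + B) = -⅓ + (B + u) = -⅓ + B + u)
h = -397 (h = -24*4² - 13 = -24*16 - 13 = -6*64 - 13 = -384 - 13 = -397)
1/(U(4, 3)*h + K(-37, -69)) = 1/((-⅓ + 3 + 4)*(-397) - 37) = 1/((20/3)*(-397) - 37) = 1/(-7940/3 - 37) = 1/(-8051/3) = -3/8051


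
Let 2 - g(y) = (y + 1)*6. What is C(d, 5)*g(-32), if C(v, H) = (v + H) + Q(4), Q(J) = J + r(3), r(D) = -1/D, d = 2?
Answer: 6016/3 ≈ 2005.3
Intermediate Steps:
g(y) = -4 - 6*y (g(y) = 2 - (y + 1)*6 = 2 - (1 + y)*6 = 2 - (6 + 6*y) = 2 + (-6 - 6*y) = -4 - 6*y)
Q(J) = -⅓ + J (Q(J) = J - 1/3 = J - 1*⅓ = J - ⅓ = -⅓ + J)
C(v, H) = 11/3 + H + v (C(v, H) = (v + H) + (-⅓ + 4) = (H + v) + 11/3 = 11/3 + H + v)
C(d, 5)*g(-32) = (11/3 + 5 + 2)*(-4 - 6*(-32)) = 32*(-4 + 192)/3 = (32/3)*188 = 6016/3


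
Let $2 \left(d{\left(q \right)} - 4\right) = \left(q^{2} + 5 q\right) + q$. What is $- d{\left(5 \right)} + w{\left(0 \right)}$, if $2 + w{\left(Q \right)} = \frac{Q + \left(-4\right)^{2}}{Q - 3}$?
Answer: $- \frac{233}{6} \approx -38.833$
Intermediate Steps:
$d{\left(q \right)} = 4 + \frac{q^{2}}{2} + 3 q$ ($d{\left(q \right)} = 4 + \frac{\left(q^{2} + 5 q\right) + q}{2} = 4 + \frac{q^{2} + 6 q}{2} = 4 + \left(\frac{q^{2}}{2} + 3 q\right) = 4 + \frac{q^{2}}{2} + 3 q$)
$w{\left(Q \right)} = -2 + \frac{16 + Q}{-3 + Q}$ ($w{\left(Q \right)} = -2 + \frac{Q + \left(-4\right)^{2}}{Q - 3} = -2 + \frac{Q + 16}{-3 + Q} = -2 + \frac{16 + Q}{-3 + Q}$)
$- d{\left(5 \right)} + w{\left(0 \right)} = - (4 + \frac{5^{2}}{2} + 3 \cdot 5) + \frac{22 - 0}{-3 + 0} = - (4 + \frac{1}{2} \cdot 25 + 15) + \frac{22 + 0}{-3} = - (4 + \frac{25}{2} + 15) - \frac{22}{3} = \left(-1\right) \frac{63}{2} - \frac{22}{3} = - \frac{63}{2} - \frac{22}{3} = - \frac{233}{6}$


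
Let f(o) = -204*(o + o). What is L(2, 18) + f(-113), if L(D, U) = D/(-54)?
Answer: 1244807/27 ≈ 46104.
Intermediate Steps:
L(D, U) = -D/54 (L(D, U) = D*(-1/54) = -D/54)
f(o) = -408*o
L(2, 18) + f(-113) = -1/54*2 - 408*(-113) = -1/27 + 46104 = 1244807/27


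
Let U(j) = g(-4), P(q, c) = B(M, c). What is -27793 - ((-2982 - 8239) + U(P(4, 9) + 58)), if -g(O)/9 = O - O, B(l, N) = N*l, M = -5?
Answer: -16572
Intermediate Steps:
P(q, c) = -5*c (P(q, c) = c*(-5) = -5*c)
g(O) = 0 (g(O) = -9*(O - O) = -9*0 = 0)
U(j) = 0
-27793 - ((-2982 - 8239) + U(P(4, 9) + 58)) = -27793 - ((-2982 - 8239) + 0) = -27793 - (-11221 + 0) = -27793 - 1*(-11221) = -27793 + 11221 = -16572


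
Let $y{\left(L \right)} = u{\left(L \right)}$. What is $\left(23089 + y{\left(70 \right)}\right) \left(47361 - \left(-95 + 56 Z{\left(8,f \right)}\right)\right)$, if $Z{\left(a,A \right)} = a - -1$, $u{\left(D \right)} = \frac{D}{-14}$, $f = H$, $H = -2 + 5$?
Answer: $1083839968$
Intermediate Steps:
$H = 3$
$f = 3$
$u{\left(D \right)} = - \frac{D}{14}$ ($u{\left(D \right)} = D \left(- \frac{1}{14}\right) = - \frac{D}{14}$)
$Z{\left(a,A \right)} = 1 + a$ ($Z{\left(a,A \right)} = a + 1 = 1 + a$)
$y{\left(L \right)} = - \frac{L}{14}$
$\left(23089 + y{\left(70 \right)}\right) \left(47361 - \left(-95 + 56 Z{\left(8,f \right)}\right)\right) = \left(23089 - 5\right) \left(47361 + \left(95 - 56 \left(1 + 8\right)\right)\right) = \left(23089 - 5\right) \left(47361 + \left(95 - 504\right)\right) = 23084 \left(47361 + \left(95 - 504\right)\right) = 23084 \left(47361 - 409\right) = 23084 \cdot 46952 = 1083839968$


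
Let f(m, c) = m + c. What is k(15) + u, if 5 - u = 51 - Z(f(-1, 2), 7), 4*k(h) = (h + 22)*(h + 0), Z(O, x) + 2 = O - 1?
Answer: 363/4 ≈ 90.750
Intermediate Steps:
f(m, c) = c + m
Z(O, x) = -3 + O (Z(O, x) = -2 + (O - 1) = -2 + (-1 + O) = -3 + O)
k(h) = h*(22 + h)/4 (k(h) = ((h + 22)*(h + 0))/4 = ((22 + h)*h)/4 = (h*(22 + h))/4 = h*(22 + h)/4)
u = -48 (u = 5 - (51 - (-3 + (2 - 1))) = 5 - (51 - (-3 + 1)) = 5 - (51 - 1*(-2)) = 5 - (51 + 2) = 5 - 1*53 = 5 - 53 = -48)
k(15) + u = (¼)*15*(22 + 15) - 48 = (¼)*15*37 - 48 = 555/4 - 48 = 363/4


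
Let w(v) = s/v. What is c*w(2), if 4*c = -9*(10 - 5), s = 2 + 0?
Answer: -45/4 ≈ -11.250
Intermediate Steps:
s = 2
c = -45/4 (c = (-9*(10 - 5))/4 = (-9*5)/4 = (1/4)*(-45) = -45/4 ≈ -11.250)
w(v) = 2/v
c*w(2) = -45/(2*2) = -45/4*1 = -45/4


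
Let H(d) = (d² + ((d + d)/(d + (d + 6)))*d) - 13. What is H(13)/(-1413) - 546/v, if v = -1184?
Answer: 35893/104562 ≈ 0.34327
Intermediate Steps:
H(d) = -13 + d² + 2*d²/(6 + 2*d) (H(d) = (d² + ((2*d)/(d + (6 + d)))*d) - 13 = (d² + ((2*d)/(6 + 2*d))*d) - 13 = (d² + (2*d/(6 + 2*d))*d) - 13 = (d² + 2*d²/(6 + 2*d)) - 13 = -13 + d² + 2*d²/(6 + 2*d))
H(13)/(-1413) - 546/v = ((-39 + 13³ - 13*13 + 4*13²)/(3 + 13))/(-1413) - 546/(-1184) = ((-39 + 2197 - 169 + 4*169)/16)*(-1/1413) - 546*(-1/1184) = ((-39 + 2197 - 169 + 676)/16)*(-1/1413) + 273/592 = ((1/16)*2665)*(-1/1413) + 273/592 = (2665/16)*(-1/1413) + 273/592 = -2665/22608 + 273/592 = 35893/104562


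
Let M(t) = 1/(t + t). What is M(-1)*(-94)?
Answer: 47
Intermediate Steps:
M(t) = 1/(2*t)
M(-1)*(-94) = ((½)/(-1))*(-94) = ((½)*(-1))*(-94) = -½*(-94) = 47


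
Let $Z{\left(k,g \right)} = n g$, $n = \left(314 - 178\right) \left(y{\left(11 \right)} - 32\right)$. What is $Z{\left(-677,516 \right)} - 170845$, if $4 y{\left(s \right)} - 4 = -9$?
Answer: $-2504197$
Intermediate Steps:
$y{\left(s \right)} = - \frac{5}{4}$ ($y{\left(s \right)} = 1 + \frac{1}{4} \left(-9\right) = 1 - \frac{9}{4} = - \frac{5}{4}$)
$n = -4522$ ($n = \left(314 - 178\right) \left(- \frac{5}{4} - 32\right) = 136 \left(- \frac{133}{4}\right) = -4522$)
$Z{\left(k,g \right)} = - 4522 g$
$Z{\left(-677,516 \right)} - 170845 = \left(-4522\right) 516 - 170845 = -2333352 - 170845 = -2504197$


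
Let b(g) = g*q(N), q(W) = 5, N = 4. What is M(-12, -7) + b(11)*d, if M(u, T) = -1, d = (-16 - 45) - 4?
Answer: -3576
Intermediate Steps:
d = -65 (d = -61 - 4 = -65)
b(g) = 5*g (b(g) = g*5 = 5*g)
M(-12, -7) + b(11)*d = -1 + (5*11)*(-65) = -1 + 55*(-65) = -1 - 3575 = -3576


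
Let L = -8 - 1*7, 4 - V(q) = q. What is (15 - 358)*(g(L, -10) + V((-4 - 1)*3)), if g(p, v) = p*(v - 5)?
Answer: -83692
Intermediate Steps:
V(q) = 4 - q
L = -15 (L = -8 - 7 = -15)
g(p, v) = p*(-5 + v)
(15 - 358)*(g(L, -10) + V((-4 - 1)*3)) = (15 - 358)*(-15*(-5 - 10) + (4 - (-4 - 1)*3)) = -343*(-15*(-15) + (4 - (-5)*3)) = -343*(225 + (4 - 1*(-15))) = -343*(225 + (4 + 15)) = -343*(225 + 19) = -343*244 = -83692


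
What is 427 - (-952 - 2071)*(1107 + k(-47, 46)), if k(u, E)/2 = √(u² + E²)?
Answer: 3346888 + 30230*√173 ≈ 3.7445e+6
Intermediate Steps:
k(u, E) = 2*√(E² + u²) (k(u, E) = 2*√(u² + E²) = 2*√(E² + u²))
427 - (-952 - 2071)*(1107 + k(-47, 46)) = 427 - (-952 - 2071)*(1107 + 2*√(46² + (-47)²)) = 427 - (-3023)*(1107 + 2*√(2116 + 2209)) = 427 - (-3023)*(1107 + 2*√4325) = 427 - (-3023)*(1107 + 2*(5*√173)) = 427 - (-3023)*(1107 + 10*√173) = 427 - (-3346461 - 30230*√173) = 427 + (3346461 + 30230*√173) = 3346888 + 30230*√173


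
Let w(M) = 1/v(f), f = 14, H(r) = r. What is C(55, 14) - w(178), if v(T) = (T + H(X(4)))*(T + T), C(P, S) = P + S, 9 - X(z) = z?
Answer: 36707/532 ≈ 68.998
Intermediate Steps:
X(z) = 9 - z
v(T) = 2*T*(5 + T) (v(T) = (T + (9 - 1*4))*(T + T) = (T + (9 - 4))*(2*T) = (T + 5)*(2*T) = (5 + T)*(2*T) = 2*T*(5 + T))
w(M) = 1/532 (w(M) = 1/(2*14*(5 + 14)) = 1/(2*14*19) = 1/532)
C(55, 14) - w(178) = (55 + 14) - 1*1/532 = 69 - 1/532 = 36707/532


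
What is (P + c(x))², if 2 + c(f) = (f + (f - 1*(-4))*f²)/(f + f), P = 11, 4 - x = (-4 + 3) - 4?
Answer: 4624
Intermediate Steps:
x = 9 (x = 4 - ((-4 + 3) - 4) = 4 - (-1 - 4) = 4 - 1*(-5) = 4 + 5 = 9)
c(f) = -2 + (f + f²*(4 + f))/(2*f) (c(f) = -2 + (f + (f - 1*(-4))*f²)/(f + f) = -2 + (f + (f + 4)*f²)/((2*f)) = -2 + (f + (4 + f)*f²)*(1/(2*f)) = -2 + (f + f²*(4 + f))*(1/(2*f)) = -2 + (f + f²*(4 + f))/(2*f))
(P + c(x))² = (11 + (-3/2 + (½)*9² + 2*9))² = (11 + (-3/2 + (½)*81 + 18))² = (11 + (-3/2 + 81/2 + 18))² = (11 + 57)² = 68² = 4624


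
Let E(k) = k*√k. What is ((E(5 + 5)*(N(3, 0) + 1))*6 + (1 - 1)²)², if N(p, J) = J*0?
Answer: 36000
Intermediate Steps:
E(k) = k^(3/2)
N(p, J) = 0
((E(5 + 5)*(N(3, 0) + 1))*6 + (1 - 1)²)² = (((5 + 5)^(3/2)*(0 + 1))*6 + (1 - 1)²)² = ((10^(3/2)*1)*6 + 0²)² = (((10*√10)*1)*6 + 0)² = ((10*√10)*6 + 0)² = (60*√10 + 0)² = (60*√10)² = 36000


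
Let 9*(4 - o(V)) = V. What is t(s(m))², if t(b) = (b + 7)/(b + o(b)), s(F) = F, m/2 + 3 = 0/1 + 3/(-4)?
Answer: 9/256 ≈ 0.035156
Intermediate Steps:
m = -15/2 (m = -6 + 2*(0/1 + 3/(-4)) = -6 + 2*(0*1 + 3*(-¼)) = -6 + 2*(0 - ¾) = -6 + 2*(-¾) = -6 - 3/2 = -15/2 ≈ -7.5000)
o(V) = 4 - V/9
t(b) = (7 + b)/(4 + 8*b/9) (t(b) = (b + 7)/(b + (4 - b/9)) = (7 + b)/(4 + 8*b/9))
t(s(m))² = (9*(7 - 15/2)/(4*(9 + 2*(-15/2))))² = ((9/4)*(-½)/(9 - 15))² = ((9/4)*(-½)/(-6))² = ((9/4)*(-⅙)*(-½))² = (3/16)² = 9/256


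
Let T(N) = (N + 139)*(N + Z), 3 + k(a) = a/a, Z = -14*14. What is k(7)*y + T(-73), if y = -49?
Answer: -17656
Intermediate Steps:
Z = -196
k(a) = -2 (k(a) = -3 + a/a = -3 + 1 = -2)
T(N) = (-196 + N)*(139 + N) (T(N) = (N + 139)*(N - 196) = (139 + N)*(-196 + N) = (-196 + N)*(139 + N))
k(7)*y + T(-73) = -2*(-49) + (-27244 + (-73)**2 - 57*(-73)) = 98 + (-27244 + 5329 + 4161) = 98 - 17754 = -17656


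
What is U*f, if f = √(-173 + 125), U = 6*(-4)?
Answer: -96*I*√3 ≈ -166.28*I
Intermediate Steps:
U = -24
f = 4*I*√3 (f = √(-48) = 4*I*√3 ≈ 6.9282*I)
U*f = -96*I*√3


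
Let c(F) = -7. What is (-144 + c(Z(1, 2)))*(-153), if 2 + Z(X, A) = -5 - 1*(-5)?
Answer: 23103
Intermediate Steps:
Z(X, A) = -2 (Z(X, A) = -2 + (-5 - 1*(-5)) = -2 + (-5 + 5) = -2 + 0 = -2)
(-144 + c(Z(1, 2)))*(-153) = (-144 - 7)*(-153) = -151*(-153) = 23103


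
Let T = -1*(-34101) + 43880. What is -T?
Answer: -77981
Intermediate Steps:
T = 77981 (T = 34101 + 43880 = 77981)
-T = -1*77981 = -77981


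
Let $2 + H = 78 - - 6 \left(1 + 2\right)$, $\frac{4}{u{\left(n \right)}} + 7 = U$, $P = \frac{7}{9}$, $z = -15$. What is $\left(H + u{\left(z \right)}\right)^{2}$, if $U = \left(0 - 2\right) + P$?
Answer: $\frac{11971600}{1369} \approx 8744.8$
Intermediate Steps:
$P = \frac{7}{9}$ ($P = 7 \cdot \frac{1}{9} = \frac{7}{9} \approx 0.77778$)
$U = - \frac{11}{9}$ ($U = \left(0 - 2\right) + \frac{7}{9} = -2 + \frac{7}{9} = - \frac{11}{9} \approx -1.2222$)
$u{\left(n \right)} = - \frac{18}{37}$ ($u{\left(n \right)} = \frac{4}{-7 - \frac{11}{9}} = \frac{4}{- \frac{74}{9}} = 4 \left(- \frac{9}{74}\right) = - \frac{18}{37}$)
$H = 94$ ($H = -2 + \left(78 - - 6 \left(1 + 2\right)\right) = -2 + \left(78 - \left(-6\right) 3\right) = -2 + \left(78 - -18\right) = -2 + \left(78 + 18\right) = -2 + 96 = 94$)
$\left(H + u{\left(z \right)}\right)^{2} = \left(94 - \frac{18}{37}\right)^{2} = \left(\frac{3460}{37}\right)^{2} = \frac{11971600}{1369}$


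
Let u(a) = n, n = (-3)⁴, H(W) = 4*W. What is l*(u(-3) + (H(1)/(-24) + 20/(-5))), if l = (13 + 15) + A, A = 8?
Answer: 2766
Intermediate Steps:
n = 81
u(a) = 81
l = 36 (l = (13 + 15) + 8 = 28 + 8 = 36)
l*(u(-3) + (H(1)/(-24) + 20/(-5))) = 36*(81 + ((4*1)/(-24) + 20/(-5))) = 36*(81 + (4*(-1/24) + 20*(-⅕))) = 36*(81 + (-⅙ - 4)) = 36*(81 - 25/6) = 36*(461/6) = 2766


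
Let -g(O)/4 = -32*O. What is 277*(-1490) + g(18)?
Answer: -410426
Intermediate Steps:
g(O) = 128*O (g(O) = -(-128)*O = 128*O)
277*(-1490) + g(18) = 277*(-1490) + 128*18 = -412730 + 2304 = -410426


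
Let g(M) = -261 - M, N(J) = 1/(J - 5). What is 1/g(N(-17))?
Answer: -22/5741 ≈ -0.0038321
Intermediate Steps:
N(J) = 1/(-5 + J)
1/g(N(-17)) = 1/(-261 - 1/(-5 - 17)) = 1/(-261 - 1/(-22)) = 1/(-261 - 1*(-1/22)) = 1/(-261 + 1/22) = 1/(-5741/22) = -22/5741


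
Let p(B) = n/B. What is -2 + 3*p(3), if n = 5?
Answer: 3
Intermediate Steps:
p(B) = 5/B
-2 + 3*p(3) = -2 + 3*(5/3) = -2 + 5 = 3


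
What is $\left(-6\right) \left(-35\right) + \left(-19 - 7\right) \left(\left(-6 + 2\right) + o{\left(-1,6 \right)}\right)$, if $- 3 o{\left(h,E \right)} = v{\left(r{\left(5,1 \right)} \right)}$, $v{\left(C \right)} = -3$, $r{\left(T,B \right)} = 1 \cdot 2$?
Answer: $288$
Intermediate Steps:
$r{\left(T,B \right)} = 2$
$o{\left(h,E \right)} = 1$ ($o{\left(h,E \right)} = \left(- \frac{1}{3}\right) \left(-3\right) = 1$)
$\left(-6\right) \left(-35\right) + \left(-19 - 7\right) \left(\left(-6 + 2\right) + o{\left(-1,6 \right)}\right) = \left(-6\right) \left(-35\right) + \left(-19 - 7\right) \left(\left(-6 + 2\right) + 1\right) = 210 - 26 \left(-4 + 1\right) = 210 - -78 = 210 + 78 = 288$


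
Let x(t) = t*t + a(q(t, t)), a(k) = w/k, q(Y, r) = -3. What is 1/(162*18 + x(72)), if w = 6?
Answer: 1/8098 ≈ 0.00012349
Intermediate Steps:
a(k) = 6/k
x(t) = -2 + t**2 (x(t) = t*t + 6/(-3) = t**2 + 6*(-1/3) = t**2 - 2 = -2 + t**2)
1/(162*18 + x(72)) = 1/(162*18 + (-2 + 72**2)) = 1/(2916 + (-2 + 5184)) = 1/(2916 + 5182) = 1/8098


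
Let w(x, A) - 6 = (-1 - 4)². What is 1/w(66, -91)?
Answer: 1/31 ≈ 0.032258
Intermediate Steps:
w(x, A) = 31 (w(x, A) = 6 + (-1 - 4)² = 6 + (-5)² = 6 + 25 = 31)
1/w(66, -91) = 1/31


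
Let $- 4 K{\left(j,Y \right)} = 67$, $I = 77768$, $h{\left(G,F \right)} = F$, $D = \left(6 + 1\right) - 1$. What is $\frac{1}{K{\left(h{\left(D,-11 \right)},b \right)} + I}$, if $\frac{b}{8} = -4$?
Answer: $\frac{4}{311005} \approx 1.2862 \cdot 10^{-5}$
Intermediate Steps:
$D = 6$ ($D = 7 - 1 = 6$)
$b = -32$ ($b = 8 \left(-4\right) = -32$)
$K{\left(j,Y \right)} = - \frac{67}{4}$ ($K{\left(j,Y \right)} = \left(- \frac{1}{4}\right) 67 = - \frac{67}{4}$)
$\frac{1}{K{\left(h{\left(D,-11 \right)},b \right)} + I} = \frac{1}{- \frac{67}{4} + 77768} = \frac{1}{\frac{311005}{4}} = \frac{4}{311005}$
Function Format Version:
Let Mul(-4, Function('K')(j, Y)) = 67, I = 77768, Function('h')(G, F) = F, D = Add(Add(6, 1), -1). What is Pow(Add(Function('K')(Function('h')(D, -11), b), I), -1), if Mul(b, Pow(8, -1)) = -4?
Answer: Rational(4, 311005) ≈ 1.2862e-5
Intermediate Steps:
D = 6 (D = Add(7, -1) = 6)
b = -32 (b = Mul(8, -4) = -32)
Function('K')(j, Y) = Rational(-67, 4) (Function('K')(j, Y) = Mul(Rational(-1, 4), 67) = Rational(-67, 4))
Pow(Add(Function('K')(Function('h')(D, -11), b), I), -1) = Pow(Add(Rational(-67, 4), 77768), -1) = Pow(Rational(311005, 4), -1) = Rational(4, 311005)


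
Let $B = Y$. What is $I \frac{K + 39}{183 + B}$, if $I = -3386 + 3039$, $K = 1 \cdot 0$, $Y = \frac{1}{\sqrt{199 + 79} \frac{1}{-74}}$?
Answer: $- \frac{344238921}{4652233} - \frac{500721 \sqrt{278}}{4652233} \approx -75.789$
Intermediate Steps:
$Y = - \frac{37 \sqrt{278}}{139}$ ($Y = \frac{1}{\sqrt{278} \left(- \frac{1}{74}\right)} = \frac{1}{\left(- \frac{1}{74}\right) \sqrt{278}} = - \frac{37 \sqrt{278}}{139} \approx -4.4382$)
$K = 0$
$B = - \frac{37 \sqrt{278}}{139} \approx -4.4382$
$I = -347$
$I \frac{K + 39}{183 + B} = - 347 \frac{0 + 39}{183 - \frac{37 \sqrt{278}}{139}} = - 347 \frac{39}{183 - \frac{37 \sqrt{278}}{139}} = - \frac{13533}{183 - \frac{37 \sqrt{278}}{139}}$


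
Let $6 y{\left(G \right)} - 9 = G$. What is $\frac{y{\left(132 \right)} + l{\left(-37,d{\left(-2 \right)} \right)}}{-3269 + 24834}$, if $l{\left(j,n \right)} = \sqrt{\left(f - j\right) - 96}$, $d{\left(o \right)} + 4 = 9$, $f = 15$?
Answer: $\frac{47}{43130} + \frac{2 i \sqrt{11}}{21565} \approx 0.0010897 + 0.00030759 i$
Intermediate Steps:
$d{\left(o \right)} = 5$ ($d{\left(o \right)} = -4 + 9 = 5$)
$l{\left(j,n \right)} = \sqrt{-81 - j}$ ($l{\left(j,n \right)} = \sqrt{\left(15 - j\right) - 96} = \sqrt{-81 - j}$)
$y{\left(G \right)} = \frac{3}{2} + \frac{G}{6}$
$\frac{y{\left(132 \right)} + l{\left(-37,d{\left(-2 \right)} \right)}}{-3269 + 24834} = \frac{\left(\frac{3}{2} + \frac{1}{6} \cdot 132\right) + \sqrt{-81 - -37}}{-3269 + 24834} = \frac{\left(\frac{3}{2} + 22\right) + \sqrt{-81 + 37}}{21565} = \left(\frac{47}{2} + \sqrt{-44}\right) \frac{1}{21565} = \left(\frac{47}{2} + 2 i \sqrt{11}\right) \frac{1}{21565} = \frac{47}{43130} + \frac{2 i \sqrt{11}}{21565}$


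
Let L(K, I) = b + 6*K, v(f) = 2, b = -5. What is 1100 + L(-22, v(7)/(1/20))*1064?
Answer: -144668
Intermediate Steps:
L(K, I) = -5 + 6*K
1100 + L(-22, v(7)/(1/20))*1064 = 1100 + (-5 + 6*(-22))*1064 = 1100 + (-5 - 132)*1064 = 1100 - 137*1064 = 1100 - 145768 = -144668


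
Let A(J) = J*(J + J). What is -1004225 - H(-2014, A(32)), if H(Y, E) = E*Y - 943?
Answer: 3121390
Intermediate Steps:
A(J) = 2*J**2 (A(J) = J*(2*J) = 2*J**2)
H(Y, E) = -943 + E*Y
-1004225 - H(-2014, A(32)) = -1004225 - (-943 + (2*32**2)*(-2014)) = -1004225 - (-943 + (2*1024)*(-2014)) = -1004225 - (-943 + 2048*(-2014)) = -1004225 - (-943 - 4124672) = -1004225 - 1*(-4125615) = -1004225 + 4125615 = 3121390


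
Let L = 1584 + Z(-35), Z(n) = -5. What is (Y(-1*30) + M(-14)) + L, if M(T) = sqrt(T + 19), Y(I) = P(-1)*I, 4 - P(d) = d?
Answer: 1429 + sqrt(5) ≈ 1431.2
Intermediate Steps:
P(d) = 4 - d
Y(I) = 5*I (Y(I) = (4 - 1*(-1))*I = (4 + 1)*I = 5*I)
M(T) = sqrt(19 + T)
L = 1579 (L = 1584 - 5 = 1579)
(Y(-1*30) + M(-14)) + L = (5*(-1*30) + sqrt(19 - 14)) + 1579 = (5*(-30) + sqrt(5)) + 1579 = (-150 + sqrt(5)) + 1579 = 1429 + sqrt(5)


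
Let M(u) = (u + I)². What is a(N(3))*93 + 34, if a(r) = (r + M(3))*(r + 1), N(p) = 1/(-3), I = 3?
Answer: 6736/3 ≈ 2245.3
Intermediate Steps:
M(u) = (3 + u)² (M(u) = (u + 3)² = (3 + u)²)
N(p) = -⅓
a(r) = (1 + r)*(36 + r) (a(r) = (r + (3 + 3)²)*(r + 1) = (r + 6²)*(1 + r) = (r + 36)*(1 + r) = (36 + r)*(1 + r) = (1 + r)*(36 + r))
a(N(3))*93 + 34 = (36 + (-⅓)² + 37*(-⅓))*93 + 34 = (36 + ⅑ - 37/3)*93 + 34 = (214/9)*93 + 34 = 6634/3 + 34 = 6736/3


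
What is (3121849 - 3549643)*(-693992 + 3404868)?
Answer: -1159696487544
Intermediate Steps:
(3121849 - 3549643)*(-693992 + 3404868) = -427794*2710876 = -1159696487544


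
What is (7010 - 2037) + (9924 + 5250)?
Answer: 20147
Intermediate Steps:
(7010 - 2037) + (9924 + 5250) = 4973 + 15174 = 20147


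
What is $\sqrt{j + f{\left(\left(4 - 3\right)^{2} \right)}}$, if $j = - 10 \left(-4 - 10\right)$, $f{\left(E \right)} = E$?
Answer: $\sqrt{141} \approx 11.874$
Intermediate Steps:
$j = 140$ ($j = \left(-10\right) \left(-14\right) = 140$)
$\sqrt{j + f{\left(\left(4 - 3\right)^{2} \right)}} = \sqrt{140 + \left(4 - 3\right)^{2}} = \sqrt{140 + 1^{2}} = \sqrt{140 + 1} = \sqrt{141}$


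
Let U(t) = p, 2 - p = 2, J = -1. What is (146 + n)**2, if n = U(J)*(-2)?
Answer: 21316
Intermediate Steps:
p = 0 (p = 2 - 1*2 = 2 - 2 = 0)
U(t) = 0
n = 0 (n = 0*(-2) = 0)
(146 + n)**2 = (146 + 0)**2 = 146**2 = 21316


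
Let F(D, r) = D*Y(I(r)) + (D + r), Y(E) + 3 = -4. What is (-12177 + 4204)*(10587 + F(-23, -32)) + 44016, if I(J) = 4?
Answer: -85211273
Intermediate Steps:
Y(E) = -7 (Y(E) = -3 - 4 = -7)
F(D, r) = r - 6*D (F(D, r) = D*(-7) + (D + r) = -7*D + (D + r) = r - 6*D)
(-12177 + 4204)*(10587 + F(-23, -32)) + 44016 = (-12177 + 4204)*(10587 + (-32 - 6*(-23))) + 44016 = -7973*(10587 + (-32 + 138)) + 44016 = -7973*(10587 + 106) + 44016 = -7973*10693 + 44016 = -85255289 + 44016 = -85211273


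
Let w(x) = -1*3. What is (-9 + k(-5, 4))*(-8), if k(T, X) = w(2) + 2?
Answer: 80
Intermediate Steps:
w(x) = -3
k(T, X) = -1 (k(T, X) = -3 + 2 = -1)
(-9 + k(-5, 4))*(-8) = (-9 - 1)*(-8) = -10*(-8) = 80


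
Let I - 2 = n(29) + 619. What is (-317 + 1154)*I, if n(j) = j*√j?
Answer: 519777 + 24273*√29 ≈ 6.5049e+5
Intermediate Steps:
n(j) = j^(3/2)
I = 621 + 29*√29 (I = 2 + (29^(3/2) + 619) = 2 + (29*√29 + 619) = 2 + (619 + 29*√29) = 621 + 29*√29 ≈ 777.17)
(-317 + 1154)*I = (-317 + 1154)*(621 + 29*√29) = 837*(621 + 29*√29) = 519777 + 24273*√29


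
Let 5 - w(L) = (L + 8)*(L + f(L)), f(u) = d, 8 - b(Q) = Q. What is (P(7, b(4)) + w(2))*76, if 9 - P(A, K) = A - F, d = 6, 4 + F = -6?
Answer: -6308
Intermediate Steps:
F = -10 (F = -4 - 6 = -10)
b(Q) = 8 - Q
P(A, K) = -1 - A (P(A, K) = 9 - (A - 1*(-10)) = 9 - (A + 10) = 9 - (10 + A) = 9 + (-10 - A) = -1 - A)
f(u) = 6
w(L) = 5 - (6 + L)*(8 + L) (w(L) = 5 - (L + 8)*(L + 6) = 5 - (8 + L)*(6 + L) = 5 - (6 + L)*(8 + L))
(P(7, b(4)) + w(2))*76 = ((-1 - 1*7) + (-43 - 1*2**2 - 14*2))*76 = ((-1 - 7) + (-43 - 1*4 - 28))*76 = (-8 + (-43 - 4 - 28))*76 = (-8 - 75)*76 = -83*76 = -6308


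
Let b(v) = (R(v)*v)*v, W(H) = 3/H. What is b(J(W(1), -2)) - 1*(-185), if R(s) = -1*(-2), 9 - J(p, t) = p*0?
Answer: 347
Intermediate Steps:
J(p, t) = 9 (J(p, t) = 9 - p*0 = 9 - 1*0 = 9 + 0 = 9)
R(s) = 2
b(v) = 2*v² (b(v) = (2*v)*v = 2*v²)
b(J(W(1), -2)) - 1*(-185) = 2*9² - 1*(-185) = 2*81 + 185 = 162 + 185 = 347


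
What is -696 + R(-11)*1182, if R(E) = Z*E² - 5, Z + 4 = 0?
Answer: -578694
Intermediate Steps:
Z = -4 (Z = -4 + 0 = -4)
R(E) = -5 - 4*E² (R(E) = -4*E² - 5 = -5 - 4*E²)
-696 + R(-11)*1182 = -696 + (-5 - 4*(-11)²)*1182 = -696 + (-5 - 4*121)*1182 = -696 + (-5 - 484)*1182 = -696 - 489*1182 = -696 - 577998 = -578694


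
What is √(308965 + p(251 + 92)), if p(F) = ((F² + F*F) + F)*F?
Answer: 2*√20283457 ≈ 9007.4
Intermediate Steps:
p(F) = F*(F + 2*F²) (p(F) = ((F² + F²) + F)*F = (2*F² + F)*F = (F + 2*F²)*F = F*(F + 2*F²))
√(308965 + p(251 + 92)) = √(308965 + (251 + 92)²*(1 + 2*(251 + 92))) = √(308965 + 343²*(1 + 2*343)) = √(308965 + 117649*(1 + 686)) = √(308965 + 117649*687) = √(308965 + 80824863) = √81133828 = 2*√20283457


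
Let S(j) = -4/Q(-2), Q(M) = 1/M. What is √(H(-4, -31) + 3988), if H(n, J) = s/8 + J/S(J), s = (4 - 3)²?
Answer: √15937/2 ≈ 63.121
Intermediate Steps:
s = 1 (s = 1² = 1)
S(j) = 8 (S(j) = -4/(1/(-2)) = -4/(-½) = -4*(-2) = 8)
H(n, J) = ⅛ + J/8 (H(n, J) = 1/8 + J/8 = 1*(⅛) + J*(⅛) = ⅛ + J/8)
√(H(-4, -31) + 3988) = √((⅛ + (⅛)*(-31)) + 3988) = √((⅛ - 31/8) + 3988) = √(-15/4 + 3988) = √(15937/4) = √15937/2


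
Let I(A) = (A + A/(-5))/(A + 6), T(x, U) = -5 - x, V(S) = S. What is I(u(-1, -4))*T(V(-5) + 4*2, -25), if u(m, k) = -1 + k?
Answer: 32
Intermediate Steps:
I(A) = 4*A/(5*(6 + A)) (I(A) = (A + A*(-⅕))/(6 + A) = (A - A/5)/(6 + A) = (4*A/5)/(6 + A) = 4*A/(5*(6 + A)))
I(u(-1, -4))*T(V(-5) + 4*2, -25) = (4*(-1 - 4)/(5*(6 + (-1 - 4))))*(-5 - (-5 + 4*2)) = ((⅘)*(-5)/(6 - 5))*(-5 - (-5 + 8)) = ((⅘)*(-5)/1)*(-5 - 1*3) = ((⅘)*(-5)*1)*(-5 - 3) = -4*(-8) = 32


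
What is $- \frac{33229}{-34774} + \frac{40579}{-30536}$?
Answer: $- \frac{18018791}{48266312} \approx -0.37332$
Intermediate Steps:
$- \frac{33229}{-34774} + \frac{40579}{-30536} = \left(-33229\right) \left(- \frac{1}{34774}\right) + 40579 \left(- \frac{1}{30536}\right) = \frac{33229}{34774} - \frac{3689}{2776} = - \frac{18018791}{48266312}$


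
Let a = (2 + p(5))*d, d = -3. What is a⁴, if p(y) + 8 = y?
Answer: 81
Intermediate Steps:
p(y) = -8 + y
a = 3 (a = (2 + (-8 + 5))*(-3) = (2 - 3)*(-3) = -1*(-3) = 3)
a⁴ = 3⁴ = 81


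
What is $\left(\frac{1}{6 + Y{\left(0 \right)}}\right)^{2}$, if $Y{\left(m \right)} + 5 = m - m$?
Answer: $1$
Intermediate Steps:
$Y{\left(m \right)} = -5$ ($Y{\left(m \right)} = -5 + \left(m - m\right) = -5 + 0 = -5$)
$\left(\frac{1}{6 + Y{\left(0 \right)}}\right)^{2} = \left(\frac{1}{6 - 5}\right)^{2} = \left(1^{-1}\right)^{2} = 1^{2} = 1$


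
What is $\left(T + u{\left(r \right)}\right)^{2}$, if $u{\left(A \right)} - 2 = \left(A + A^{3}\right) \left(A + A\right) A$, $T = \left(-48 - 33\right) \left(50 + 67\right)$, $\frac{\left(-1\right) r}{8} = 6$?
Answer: $259935392951574025$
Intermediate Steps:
$r = -48$ ($r = \left(-8\right) 6 = -48$)
$T = -9477$ ($T = \left(-81\right) 117 = -9477$)
$u{\left(A \right)} = 2 + 2 A^{2} \left(A + A^{3}\right)$ ($u{\left(A \right)} = 2 + \left(A + A^{3}\right) \left(A + A\right) A = 2 + \left(A + A^{3}\right) 2 A A = 2 + 2 A \left(A + A^{3}\right) A = 2 + 2 A^{2} \left(A + A^{3}\right)$)
$\left(T + u{\left(r \right)}\right)^{2} = \left(-9477 + \left(2 + 2 \left(-48\right)^{3} + 2 \left(-48\right)^{5}\right)\right)^{2} = \left(-9477 + \left(2 + 2 \left(-110592\right) + 2 \left(-254803968\right)\right)\right)^{2} = \left(-9477 - 509829118\right)^{2} = \left(-509838595\right)^{2} = 259935392951574025$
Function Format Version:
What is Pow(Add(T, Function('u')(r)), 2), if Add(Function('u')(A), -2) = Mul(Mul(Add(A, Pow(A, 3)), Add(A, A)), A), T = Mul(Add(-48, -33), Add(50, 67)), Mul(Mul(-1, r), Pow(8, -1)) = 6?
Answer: 259935392951574025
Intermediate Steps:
r = -48 (r = Mul(-8, 6) = -48)
T = -9477 (T = Mul(-81, 117) = -9477)
Function('u')(A) = Add(2, Mul(2, Pow(A, 2), Add(A, Pow(A, 3)))) (Function('u')(A) = Add(2, Mul(Mul(Add(A, Pow(A, 3)), Add(A, A)), A)) = Add(2, Mul(Mul(Add(A, Pow(A, 3)), Mul(2, A)), A)) = Add(2, Mul(Mul(2, A, Add(A, Pow(A, 3))), A)) = Add(2, Mul(2, Pow(A, 2), Add(A, Pow(A, 3)))))
Pow(Add(T, Function('u')(r)), 2) = Pow(Add(-9477, Add(2, Mul(2, Pow(-48, 3)), Mul(2, Pow(-48, 5)))), 2) = Pow(Add(-9477, Add(2, Mul(2, -110592), Mul(2, -254803968))), 2) = Pow(Add(-9477, Add(2, -221184, -509607936)), 2) = Pow(Add(-9477, -509829118), 2) = Pow(-509838595, 2) = 259935392951574025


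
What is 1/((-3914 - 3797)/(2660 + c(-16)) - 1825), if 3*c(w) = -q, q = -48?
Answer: -2676/4891411 ≈ -0.00054708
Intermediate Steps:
c(w) = 16 (c(w) = (-1*(-48))/3 = (⅓)*48 = 16)
1/((-3914 - 3797)/(2660 + c(-16)) - 1825) = 1/((-3914 - 3797)/(2660 + 16) - 1825) = 1/(-7711/2676 - 1825) = 1/(-4891411/2676) = -2676/4891411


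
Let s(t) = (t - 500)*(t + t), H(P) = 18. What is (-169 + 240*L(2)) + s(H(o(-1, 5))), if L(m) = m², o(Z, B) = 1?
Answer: -16561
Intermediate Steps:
s(t) = 2*t*(-500 + t) (s(t) = (-500 + t)*(2*t) = 2*t*(-500 + t))
(-169 + 240*L(2)) + s(H(o(-1, 5))) = (-169 + 240*2²) + 2*18*(-500 + 18) = (-169 + 240*4) + 2*18*(-482) = (-169 + 960) - 17352 = 791 - 17352 = -16561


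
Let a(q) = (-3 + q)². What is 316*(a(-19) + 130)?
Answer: 194024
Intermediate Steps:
316*(a(-19) + 130) = 316*((-3 - 19)² + 130) = 316*((-22)² + 130) = 316*(484 + 130) = 316*614 = 194024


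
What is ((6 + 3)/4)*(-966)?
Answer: -4347/2 ≈ -2173.5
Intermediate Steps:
((6 + 3)/4)*(-966) = (9*(1/4))*(-966) = (9/4)*(-966) = -4347/2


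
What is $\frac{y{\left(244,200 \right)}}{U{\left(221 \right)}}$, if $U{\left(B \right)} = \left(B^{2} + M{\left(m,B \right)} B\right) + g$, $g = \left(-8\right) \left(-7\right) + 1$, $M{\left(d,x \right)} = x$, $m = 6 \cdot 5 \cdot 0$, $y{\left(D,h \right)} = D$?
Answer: $\frac{244}{97739} \approx 0.0024964$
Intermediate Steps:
$m = 0$ ($m = 30 \cdot 0 = 0$)
$g = 57$ ($g = 56 + 1 = 57$)
$U{\left(B \right)} = 57 + 2 B^{2}$ ($U{\left(B \right)} = \left(B^{2} + B B\right) + 57 = \left(B^{2} + B^{2}\right) + 57 = 2 B^{2} + 57 = 57 + 2 B^{2}$)
$\frac{y{\left(244,200 \right)}}{U{\left(221 \right)}} = \frac{244}{57 + 2 \cdot 221^{2}} = \frac{244}{57 + 2 \cdot 48841} = \frac{244}{57 + 97682} = \frac{244}{97739}$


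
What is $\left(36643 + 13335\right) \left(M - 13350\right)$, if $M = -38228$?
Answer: $-2577765284$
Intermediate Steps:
$\left(36643 + 13335\right) \left(M - 13350\right) = \left(36643 + 13335\right) \left(-38228 - 13350\right) = 49978 \left(-51578\right) = -2577765284$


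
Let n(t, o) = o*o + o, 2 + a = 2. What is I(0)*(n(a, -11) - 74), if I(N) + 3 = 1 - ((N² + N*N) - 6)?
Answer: 144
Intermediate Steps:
a = 0 (a = -2 + 2 = 0)
n(t, o) = o + o² (n(t, o) = o² + o = o + o²)
I(N) = 4 - 2*N² (I(N) = -3 + (1 - ((N² + N*N) - 6)) = -3 + (1 - ((N² + N²) - 6)) = -3 + (1 - (2*N² - 6)) = -3 + (1 - (-6 + 2*N²)) = -3 + (1 + (6 - 2*N²)) = -3 + (7 - 2*N²) = 4 - 2*N²)
I(0)*(n(a, -11) - 74) = (4 - 2*0²)*(-11*(1 - 11) - 74) = (4 - 2*0)*(-11*(-10) - 74) = (4 + 0)*(110 - 74) = 4*36 = 144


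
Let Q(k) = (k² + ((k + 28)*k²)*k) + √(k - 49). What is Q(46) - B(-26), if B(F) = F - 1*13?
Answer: 7205019 + I*√3 ≈ 7.205e+6 + 1.732*I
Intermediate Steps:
B(F) = -13 + F (B(F) = F - 13 = -13 + F)
Q(k) = k² + √(-49 + k) + k³*(28 + k) (Q(k) = (k² + ((28 + k)*k²)*k) + √(-49 + k) = (k² + (k²*(28 + k))*k) + √(-49 + k) = (k² + k³*(28 + k)) + √(-49 + k) = k² + √(-49 + k) + k³*(28 + k))
Q(46) - B(-26) = (46² + 46⁴ + √(-49 + 46) + 28*46³) - (-13 - 26) = (2116 + 4477456 + √(-3) + 28*97336) - 1*(-39) = (2116 + 4477456 + I*√3 + 2725408) + 39 = (7204980 + I*√3) + 39 = 7205019 + I*√3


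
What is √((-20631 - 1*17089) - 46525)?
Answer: I*√84245 ≈ 290.25*I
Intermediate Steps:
√((-20631 - 1*17089) - 46525) = √((-20631 - 17089) - 46525) = √(-37720 - 46525) = √(-84245) = I*√84245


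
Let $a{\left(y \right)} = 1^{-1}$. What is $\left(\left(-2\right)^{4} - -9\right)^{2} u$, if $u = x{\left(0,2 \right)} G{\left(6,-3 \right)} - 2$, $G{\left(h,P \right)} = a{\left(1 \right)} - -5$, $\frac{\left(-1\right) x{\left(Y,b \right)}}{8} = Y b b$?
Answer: $-1250$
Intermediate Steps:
$a{\left(y \right)} = 1$
$x{\left(Y,b \right)} = - 8 Y b^{2}$ ($x{\left(Y,b \right)} = - 8 Y b b = - 8 Y b^{2}$)
$G{\left(h,P \right)} = 6$ ($G{\left(h,P \right)} = 1 - -5 = 1 + 5 = 6$)
$u = -2$ ($u = \left(-8\right) 0 \cdot 2^{2} \cdot 6 - 2 = \left(-8\right) 0 \cdot 4 \cdot 6 - 2 = 0 \cdot 6 - 2 = 0 - 2 = -2$)
$\left(\left(-2\right)^{4} - -9\right)^{2} u = \left(\left(-2\right)^{4} - -9\right)^{2} \left(-2\right) = \left(16 + 9\right)^{2} \left(-2\right) = 25^{2} \left(-2\right) = 625 \left(-2\right) = -1250$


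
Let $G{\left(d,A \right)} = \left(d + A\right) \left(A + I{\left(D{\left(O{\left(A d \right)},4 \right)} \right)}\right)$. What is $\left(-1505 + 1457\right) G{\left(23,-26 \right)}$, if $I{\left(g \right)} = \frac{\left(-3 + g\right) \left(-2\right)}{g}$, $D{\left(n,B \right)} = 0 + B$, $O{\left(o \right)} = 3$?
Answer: $-3816$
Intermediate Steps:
$D{\left(n,B \right)} = B$
$I{\left(g \right)} = \frac{6 - 2 g}{g}$
$G{\left(d,A \right)} = \left(- \frac{1}{2} + A\right) \left(A + d\right)$ ($G{\left(d,A \right)} = \left(d + A\right) \left(A - \left(2 - \frac{6}{4}\right)\right) = \left(A + d\right) \left(A + \left(-2 + 6 \cdot \frac{1}{4}\right)\right) = \left(A + d\right) \left(A + \left(-2 + \frac{3}{2}\right)\right) = \left(A + d\right) \left(A - \frac{1}{2}\right) = \left(A + d\right) \left(- \frac{1}{2} + A\right) = \left(- \frac{1}{2} + A\right) \left(A + d\right)$)
$\left(-1505 + 1457\right) G{\left(23,-26 \right)} = \left(-1505 + 1457\right) \left(\left(-26\right)^{2} - -13 - \frac{23}{2} - 598\right) = - 48 \left(676 + 13 - \frac{23}{2} - 598\right) = \left(-48\right) \frac{159}{2} = -3816$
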